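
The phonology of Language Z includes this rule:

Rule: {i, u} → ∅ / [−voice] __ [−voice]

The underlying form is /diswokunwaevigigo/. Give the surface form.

No segment of /diswokunwaevigigo/ meets the structural description of the rule, so the form surfaces unchanged.

diswokunwaevigigo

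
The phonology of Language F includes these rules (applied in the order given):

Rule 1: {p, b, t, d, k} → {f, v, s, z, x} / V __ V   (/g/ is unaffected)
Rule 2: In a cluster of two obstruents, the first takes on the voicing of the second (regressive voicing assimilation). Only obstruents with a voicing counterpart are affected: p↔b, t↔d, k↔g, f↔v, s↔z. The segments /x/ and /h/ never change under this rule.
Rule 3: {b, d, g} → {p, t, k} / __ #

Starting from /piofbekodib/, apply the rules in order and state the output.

Rule 1 (intervocalic spirantization): /k/ is a stop between vowels /e/ and /o/, so it spirantizes to the fricative [x]. /d/ is a stop between vowels /o/ and /i/, so it spirantizes to the fricative [z]. /piofbekodib/ → piofbexozib.
Rule 2 (regressive voicing assimilation): /f/ precedes the voiced obstruent /b/, so it voices to [v] by assimilation. /piofbexozib/ → piovbexozib.
Rule 3 (final devoicing): /b/ is a voiced stop in word-final position, so it devoices to [p]. /piovbexozib/ → piovbexozip.

piovbexozip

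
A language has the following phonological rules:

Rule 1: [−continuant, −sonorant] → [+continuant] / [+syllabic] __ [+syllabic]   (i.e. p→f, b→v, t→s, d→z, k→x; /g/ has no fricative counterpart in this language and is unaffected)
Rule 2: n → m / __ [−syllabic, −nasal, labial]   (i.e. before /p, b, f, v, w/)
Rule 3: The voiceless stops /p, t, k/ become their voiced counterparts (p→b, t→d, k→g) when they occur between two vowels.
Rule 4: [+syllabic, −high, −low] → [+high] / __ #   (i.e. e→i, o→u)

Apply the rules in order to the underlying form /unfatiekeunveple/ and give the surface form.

umfasiexeumvepli

Rule 1 (intervocalic spirantization): /t/ is a stop between vowels /a/ and /i/, so it spirantizes to the fricative [s]. /k/ is a stop between vowels /e/ and /e/, so it spirantizes to the fricative [x]. /unfatiekeunveple/ → unfasiexeunveple.
Rule 2 (nasal place assimilation): /n/ precedes the labial consonant /f/, so it assimilates in place to [m]. /n/ precedes the labial consonant /v/, so it assimilates in place to [m]. /unfasiexeunveple/ → umfasiexeumveple.
Rule 3 (intervocalic voicing): no segment meets the environment; /umfasiexeumveple/ is unchanged.
Rule 4 (final vowel raising): /e/ is a mid vowel in word-final position, so it raises to [i]. /umfasiexeumveple/ → umfasiexeumvepli.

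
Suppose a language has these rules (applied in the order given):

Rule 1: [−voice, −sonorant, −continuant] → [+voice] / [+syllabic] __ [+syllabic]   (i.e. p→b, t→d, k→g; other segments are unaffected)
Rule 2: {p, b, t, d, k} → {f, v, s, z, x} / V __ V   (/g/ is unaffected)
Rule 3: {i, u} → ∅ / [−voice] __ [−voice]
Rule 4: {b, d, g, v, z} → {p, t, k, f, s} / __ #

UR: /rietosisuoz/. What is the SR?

Rule 1 (intervocalic voicing): /t/ is a voiceless stop between vowels /e/ and /o/, so it voices to [d]. /rietosisuoz/ → riedosisuoz.
Rule 2 (intervocalic spirantization): /d/ is a stop between vowels /e/ and /o/, so it spirantizes to the fricative [z]. /riedosisuoz/ → riezosisuoz.
Rule 3 (high vowel syncope): /i/ is a high vowel flanked by voiceless consonants /s/ and /s/, so it deletes. /riezosisuoz/ → riezossuoz.
Rule 4 (final devoicing): /z/ is a voiced obstruent in word-final position, so it devoices to [s]. /riezossuoz/ → riezossuos.

riezossuos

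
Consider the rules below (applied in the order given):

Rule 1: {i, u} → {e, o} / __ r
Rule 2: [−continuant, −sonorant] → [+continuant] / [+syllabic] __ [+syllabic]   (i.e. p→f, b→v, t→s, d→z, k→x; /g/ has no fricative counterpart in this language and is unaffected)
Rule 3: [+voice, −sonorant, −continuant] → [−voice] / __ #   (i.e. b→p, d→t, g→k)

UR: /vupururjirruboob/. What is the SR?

vufororjerruvoop

Rule 1 (pre-rhotic lowering): /u/ is a high vowel immediately before /r/, so it lowers to [o]. /u/ is a high vowel immediately before /r/, so it lowers to [o]. /i/ is a high vowel immediately before /r/, so it lowers to [e]. /vupururjirruboob/ → vupororjerruboob.
Rule 2 (intervocalic spirantization): /p/ is a stop between vowels /u/ and /o/, so it spirantizes to the fricative [f]. /b/ is a stop between vowels /u/ and /o/, so it spirantizes to the fricative [v]. /vupororjerruboob/ → vufororjerruvoob.
Rule 3 (final devoicing): /b/ is a voiced stop in word-final position, so it devoices to [p]. /vufororjerruvoob/ → vufororjerruvoop.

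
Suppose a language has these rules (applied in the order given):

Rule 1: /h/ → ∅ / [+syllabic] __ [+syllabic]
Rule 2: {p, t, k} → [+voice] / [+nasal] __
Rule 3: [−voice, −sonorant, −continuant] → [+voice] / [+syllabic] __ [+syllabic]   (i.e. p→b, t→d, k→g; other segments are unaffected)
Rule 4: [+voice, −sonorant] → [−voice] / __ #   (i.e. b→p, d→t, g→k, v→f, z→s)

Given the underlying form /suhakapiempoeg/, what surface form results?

suagabiemboek

Rule 1 (intervocalic h-deletion): /h/ occurs between vowels /u/ and /a/, so it deletes. /suhakapiempoeg/ → suakapiempoeg.
Rule 2 (post-nasal voicing): /p/ is a voiceless stop immediately after the nasal /m/, so it voices to [b]. /suakapiempoeg/ → suakapiemboeg.
Rule 3 (intervocalic voicing): /k/ is a voiceless stop between vowels /a/ and /a/, so it voices to [g]. /p/ is a voiceless stop between vowels /a/ and /i/, so it voices to [b]. /suakapiemboeg/ → suagabiemboeg.
Rule 4 (final devoicing): /g/ is a voiced obstruent in word-final position, so it devoices to [k]. /suagabiemboeg/ → suagabiemboek.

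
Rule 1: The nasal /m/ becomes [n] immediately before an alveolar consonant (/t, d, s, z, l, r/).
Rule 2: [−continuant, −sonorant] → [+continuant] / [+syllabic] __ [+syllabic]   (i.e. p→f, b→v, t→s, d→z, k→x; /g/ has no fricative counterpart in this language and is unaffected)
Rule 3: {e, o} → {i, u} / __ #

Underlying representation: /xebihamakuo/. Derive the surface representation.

xevihamaxuu

Rule 1 (nasal place assimilation): no segment meets the environment; /xebihamakuo/ is unchanged.
Rule 2 (intervocalic spirantization): /b/ is a stop between vowels /e/ and /i/, so it spirantizes to the fricative [v]. /k/ is a stop between vowels /a/ and /u/, so it spirantizes to the fricative [x]. /xebihamakuo/ → xevihamaxuo.
Rule 3 (final vowel raising): /o/ is a mid vowel in word-final position, so it raises to [u]. /xevihamaxuo/ → xevihamaxuu.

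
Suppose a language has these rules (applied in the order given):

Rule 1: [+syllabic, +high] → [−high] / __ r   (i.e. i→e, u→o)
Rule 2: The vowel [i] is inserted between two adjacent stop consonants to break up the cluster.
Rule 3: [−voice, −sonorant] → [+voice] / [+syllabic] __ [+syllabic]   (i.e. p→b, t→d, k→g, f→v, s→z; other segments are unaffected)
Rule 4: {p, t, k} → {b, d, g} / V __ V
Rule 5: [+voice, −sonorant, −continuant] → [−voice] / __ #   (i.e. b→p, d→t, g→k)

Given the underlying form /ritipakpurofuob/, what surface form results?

ridibagiborovuop

Rule 1 (pre-rhotic lowering): /u/ is a high vowel immediately before /r/, so it lowers to [o]. /ritipakpurofuob/ → ritipakporofuob.
Rule 2 (stop-cluster i-epenthesis): /k/ and /p/ form a stop–stop cluster, so [i] is inserted between them. /ritipakporofuob/ → ritipakiporofuob.
Rule 3 (intervocalic voicing): /t/ is a voiceless obstruent between vowels /i/ and /i/, so it voices to [d]. /p/ is a voiceless obstruent between vowels /i/ and /a/, so it voices to [b]. /k/ is a voiceless obstruent between vowels /a/ and /i/, so it voices to [g]. /p/ is a voiceless obstruent between vowels /i/ and /o/, so it voices to [b]. /f/ is a voiceless obstruent between vowels /o/ and /u/, so it voices to [v]. /ritipakiporofuob/ → ridibagiborovuob.
Rule 4 (intervocalic voicing): no segment meets the environment; /ridibagiborovuob/ is unchanged.
Rule 5 (final devoicing): /b/ is a voiced stop in word-final position, so it devoices to [p]. /ridibagiborovuob/ → ridibagiborovuop.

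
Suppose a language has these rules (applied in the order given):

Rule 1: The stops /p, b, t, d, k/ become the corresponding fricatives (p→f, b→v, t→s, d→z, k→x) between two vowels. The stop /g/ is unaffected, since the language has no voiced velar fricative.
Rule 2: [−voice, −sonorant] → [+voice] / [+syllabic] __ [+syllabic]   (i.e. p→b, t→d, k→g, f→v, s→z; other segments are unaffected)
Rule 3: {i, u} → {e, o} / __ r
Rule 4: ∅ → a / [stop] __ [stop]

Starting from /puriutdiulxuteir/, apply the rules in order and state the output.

poriutadiulxuzeer

Rule 1 (intervocalic spirantization): /t/ is a stop between vowels /u/ and /e/, so it spirantizes to the fricative [s]. /puriutdiulxuteir/ → puriutdiulxuseir.
Rule 2 (intervocalic voicing): /s/ is a voiceless obstruent between vowels /u/ and /e/, so it voices to [z]. /puriutdiulxuseir/ → puriutdiulxuzeir.
Rule 3 (pre-rhotic lowering): /u/ is a high vowel immediately before /r/, so it lowers to [o]. /i/ is a high vowel immediately before /r/, so it lowers to [e]. /puriutdiulxuzeir/ → poriutdiulxuzeer.
Rule 4 (stop-cluster a-epenthesis): /t/ and /d/ form a stop–stop cluster, so [a] is inserted between them. /poriutdiulxuzeer/ → poriutadiulxuzeer.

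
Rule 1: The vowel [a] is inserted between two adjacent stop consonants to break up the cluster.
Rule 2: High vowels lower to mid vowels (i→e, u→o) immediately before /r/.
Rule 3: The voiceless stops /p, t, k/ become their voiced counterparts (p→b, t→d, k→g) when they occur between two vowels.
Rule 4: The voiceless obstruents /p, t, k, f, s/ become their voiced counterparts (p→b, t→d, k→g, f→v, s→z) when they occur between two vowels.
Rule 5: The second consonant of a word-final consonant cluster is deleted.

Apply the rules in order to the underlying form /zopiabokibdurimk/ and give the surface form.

Rule 1 (stop-cluster a-epenthesis): /b/ and /d/ form a stop–stop cluster, so [a] is inserted between them. /zopiabokibdurimk/ → zopiabokibadurimk.
Rule 2 (pre-rhotic lowering): /u/ is a high vowel immediately before /r/, so it lowers to [o]. /zopiabokibadurimk/ → zopiabokibadorimk.
Rule 3 (intervocalic voicing): /p/ is a voiceless stop between vowels /o/ and /i/, so it voices to [b]. /k/ is a voiceless stop between vowels /o/ and /i/, so it voices to [g]. /zopiabokibadorimk/ → zobiabogibadorimk.
Rule 4 (intervocalic voicing): no segment meets the environment; /zobiabogibadorimk/ is unchanged.
Rule 5 (final cluster simplification): /k/ is the second consonant of a word-final cluster /mk/, so it deletes. /zobiabogibadorimk/ → zobiabogibadorim.

zobiabogibadorim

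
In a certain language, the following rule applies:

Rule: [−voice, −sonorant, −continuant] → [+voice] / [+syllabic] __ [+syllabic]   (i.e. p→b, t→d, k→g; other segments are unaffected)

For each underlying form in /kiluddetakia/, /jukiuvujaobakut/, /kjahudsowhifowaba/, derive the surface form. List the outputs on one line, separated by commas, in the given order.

kiluddedagia, jugiuvujaobagut, kjahudsowhifowaba

/kiluddetakia/: /t/ is a voiceless stop between vowels /e/ and /a/, so it voices to [d]. /k/ is a voiceless stop between vowels /a/ and /i/, so it voices to [g]. → [kiluddedagia].
/jukiuvujaobakut/: /k/ is a voiceless stop between vowels /u/ and /i/, so it voices to [g]. /k/ is a voiceless stop between vowels /a/ and /u/, so it voices to [g]. → [jugiuvujaobagut].
/kjahudsowhifowaba/: the rule's environment is not met; surfaces unchanged as [kjahudsowhifowaba].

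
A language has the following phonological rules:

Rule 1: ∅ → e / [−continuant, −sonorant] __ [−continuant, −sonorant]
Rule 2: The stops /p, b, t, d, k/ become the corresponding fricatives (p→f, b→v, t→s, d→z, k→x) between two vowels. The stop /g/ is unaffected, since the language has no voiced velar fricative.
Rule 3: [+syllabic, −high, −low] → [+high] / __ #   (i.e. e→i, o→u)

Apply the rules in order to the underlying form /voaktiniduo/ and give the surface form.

Rule 1 (stop-cluster e-epenthesis): /k/ and /t/ form a stop–stop cluster, so [e] is inserted between them. /voaktiniduo/ → voaketiniduo.
Rule 2 (intervocalic spirantization): /k/ is a stop between vowels /a/ and /e/, so it spirantizes to the fricative [x]. /t/ is a stop between vowels /e/ and /i/, so it spirantizes to the fricative [s]. /d/ is a stop between vowels /i/ and /u/, so it spirantizes to the fricative [z]. /voaketiniduo/ → voaxesinizuo.
Rule 3 (final vowel raising): /o/ is a mid vowel in word-final position, so it raises to [u]. /voaxesinizuo/ → voaxesinizuu.

voaxesinizuu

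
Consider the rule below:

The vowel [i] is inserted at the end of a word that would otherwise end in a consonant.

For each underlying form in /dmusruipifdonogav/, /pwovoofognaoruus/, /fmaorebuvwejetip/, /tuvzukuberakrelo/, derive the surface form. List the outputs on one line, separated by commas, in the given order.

dmusruipifdonogavi, pwovoofognaoruusi, fmaorebuvwejetipi, tuvzukuberakrelo

/dmusruipifdonogav/: the form ends in the consonant /v/, so [i] is inserted word-finally. → [dmusruipifdonogavi].
/pwovoofognaoruus/: the form ends in the consonant /s/, so [i] is inserted word-finally. → [pwovoofognaoruusi].
/fmaorebuvwejetip/: the form ends in the consonant /p/, so [i] is inserted word-finally. → [fmaorebuvwejetipi].
/tuvzukuberakrelo/: the rule's environment is not met; surfaces unchanged as [tuvzukuberakrelo].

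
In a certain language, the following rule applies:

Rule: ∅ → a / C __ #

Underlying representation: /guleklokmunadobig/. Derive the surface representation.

guleklokmunadobiga

the form ends in the consonant /g/, so [a] is inserted word-finally.
Surface form: [guleklokmunadobiga].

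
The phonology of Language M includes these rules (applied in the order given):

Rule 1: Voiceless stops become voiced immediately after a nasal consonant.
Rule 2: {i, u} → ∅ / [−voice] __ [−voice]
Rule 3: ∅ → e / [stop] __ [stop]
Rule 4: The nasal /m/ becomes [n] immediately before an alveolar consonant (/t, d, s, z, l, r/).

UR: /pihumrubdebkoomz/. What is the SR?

phunrubedebekoonz

Rule 1 (post-nasal voicing): no segment meets the environment; /pihumrubdebkoomz/ is unchanged.
Rule 2 (high vowel syncope): /i/ is a high vowel flanked by voiceless consonants /p/ and /h/, so it deletes. /pihumrubdebkoomz/ → phumrubdebkoomz.
Rule 3 (stop-cluster e-epenthesis): /b/ and /d/ form a stop–stop cluster, so [e] is inserted between them. /b/ and /k/ form a stop–stop cluster, so [e] is inserted between them. /phumrubdebkoomz/ → phumrubedebekoomz.
Rule 4 (nasal place assimilation): /m/ precedes the alveolar consonant /r/, so it assimilates in place to [n]. /m/ precedes the alveolar consonant /z/, so it assimilates in place to [n]. /phumrubedebekoomz/ → phunrubedebekoonz.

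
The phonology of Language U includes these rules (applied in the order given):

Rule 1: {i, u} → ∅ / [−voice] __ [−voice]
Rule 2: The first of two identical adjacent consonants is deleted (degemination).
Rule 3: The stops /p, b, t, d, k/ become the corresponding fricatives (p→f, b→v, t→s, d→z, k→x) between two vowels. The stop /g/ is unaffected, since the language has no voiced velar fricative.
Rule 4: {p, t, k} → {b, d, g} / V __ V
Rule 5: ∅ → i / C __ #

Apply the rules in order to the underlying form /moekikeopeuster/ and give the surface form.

moexeofeusteri

Rule 1 (high vowel syncope): /i/ is a high vowel flanked by voiceless consonants /k/ and /k/, so it deletes. /moekikeopeuster/ → moekkeopeuster.
Rule 2 (degemination): /kk/ is a geminate; the first /k/ deletes. /moekkeopeuster/ → moekeopeuster.
Rule 3 (intervocalic spirantization): /k/ is a stop between vowels /e/ and /e/, so it spirantizes to the fricative [x]. /p/ is a stop between vowels /o/ and /e/, so it spirantizes to the fricative [f]. /moekeopeuster/ → moexeofeuster.
Rule 4 (intervocalic voicing): no segment meets the environment; /moexeofeuster/ is unchanged.
Rule 5 (final i-epenthesis): the form ends in the consonant /r/, so [i] is inserted word-finally. /moexeofeuster/ → moexeofeusteri.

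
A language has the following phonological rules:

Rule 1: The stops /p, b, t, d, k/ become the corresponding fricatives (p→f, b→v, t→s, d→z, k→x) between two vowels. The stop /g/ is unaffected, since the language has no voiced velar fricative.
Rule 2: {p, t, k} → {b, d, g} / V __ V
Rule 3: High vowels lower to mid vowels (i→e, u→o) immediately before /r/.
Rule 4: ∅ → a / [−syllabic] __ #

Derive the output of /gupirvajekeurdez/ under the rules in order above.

Rule 1 (intervocalic spirantization): /p/ is a stop between vowels /u/ and /i/, so it spirantizes to the fricative [f]. /k/ is a stop between vowels /e/ and /e/, so it spirantizes to the fricative [x]. /gupirvajekeurdez/ → gufirvajexeurdez.
Rule 2 (intervocalic voicing): no segment meets the environment; /gufirvajexeurdez/ is unchanged.
Rule 3 (pre-rhotic lowering): /i/ is a high vowel immediately before /r/, so it lowers to [e]. /u/ is a high vowel immediately before /r/, so it lowers to [o]. /gufirvajexeurdez/ → gufervajexeordez.
Rule 4 (final a-epenthesis): the form ends in the consonant /z/, so [a] is inserted word-finally. /gufervajexeordez/ → gufervajexeordeza.

gufervajexeordeza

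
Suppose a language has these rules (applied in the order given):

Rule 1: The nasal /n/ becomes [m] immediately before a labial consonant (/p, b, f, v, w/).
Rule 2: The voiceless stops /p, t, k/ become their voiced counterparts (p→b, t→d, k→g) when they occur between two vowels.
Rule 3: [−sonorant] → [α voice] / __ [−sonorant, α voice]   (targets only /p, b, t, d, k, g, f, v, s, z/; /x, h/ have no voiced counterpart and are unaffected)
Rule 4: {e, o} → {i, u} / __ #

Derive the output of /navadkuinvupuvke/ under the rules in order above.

navatkuimvubufki

Rule 1 (nasal place assimilation): /n/ precedes the labial consonant /v/, so it assimilates in place to [m]. /navadkuinvupuvke/ → navadkuimvupuvke.
Rule 2 (intervocalic voicing): /p/ is a voiceless stop between vowels /u/ and /u/, so it voices to [b]. /navadkuimvupuvke/ → navadkuimvubuvke.
Rule 3 (regressive voicing assimilation): /d/ precedes the voiceless obstruent /k/, so it devoices to [t] by assimilation. /v/ precedes the voiceless obstruent /k/, so it devoices to [f] by assimilation. /navadkuimvubuvke/ → navatkuimvubufke.
Rule 4 (final vowel raising): /e/ is a mid vowel in word-final position, so it raises to [i]. /navatkuimvubufke/ → navatkuimvubufki.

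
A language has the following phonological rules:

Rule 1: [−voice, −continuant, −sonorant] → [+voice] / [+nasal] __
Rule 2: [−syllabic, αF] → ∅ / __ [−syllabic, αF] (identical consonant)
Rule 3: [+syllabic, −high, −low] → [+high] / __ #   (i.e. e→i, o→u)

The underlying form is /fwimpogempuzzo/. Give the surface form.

fwimbogembuzu

Rule 1 (post-nasal voicing): /p/ is a voiceless stop immediately after the nasal /m/, so it voices to [b]. /p/ is a voiceless stop immediately after the nasal /m/, so it voices to [b]. /fwimpogempuzzo/ → fwimbogembuzzo.
Rule 2 (degemination): /zz/ is a geminate; the first /z/ deletes. /fwimbogembuzzo/ → fwimbogembuzo.
Rule 3 (final vowel raising): /o/ is a mid vowel in word-final position, so it raises to [u]. /fwimbogembuzo/ → fwimbogembuzu.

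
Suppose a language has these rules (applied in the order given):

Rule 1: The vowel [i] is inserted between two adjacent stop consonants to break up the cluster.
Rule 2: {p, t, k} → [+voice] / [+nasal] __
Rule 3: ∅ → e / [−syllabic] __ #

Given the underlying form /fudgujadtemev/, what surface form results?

fudigujaditemeve

Rule 1 (stop-cluster i-epenthesis): /d/ and /g/ form a stop–stop cluster, so [i] is inserted between them. /d/ and /t/ form a stop–stop cluster, so [i] is inserted between them. /fudgujadtemev/ → fudigujaditemev.
Rule 2 (post-nasal voicing): no segment meets the environment; /fudigujaditemev/ is unchanged.
Rule 3 (final e-epenthesis): the form ends in the consonant /v/, so [e] is inserted word-finally. /fudigujaditemev/ → fudigujaditemeve.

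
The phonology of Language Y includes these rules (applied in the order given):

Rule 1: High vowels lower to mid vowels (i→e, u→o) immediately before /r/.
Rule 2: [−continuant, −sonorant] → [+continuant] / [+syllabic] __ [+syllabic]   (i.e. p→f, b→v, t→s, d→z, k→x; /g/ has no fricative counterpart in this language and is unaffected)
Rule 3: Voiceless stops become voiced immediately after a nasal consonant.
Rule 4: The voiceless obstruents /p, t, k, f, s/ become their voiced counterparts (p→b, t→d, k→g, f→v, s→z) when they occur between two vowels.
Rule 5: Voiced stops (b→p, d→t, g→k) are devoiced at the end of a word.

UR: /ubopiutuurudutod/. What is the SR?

uvoviuzuoruzuzot

Rule 1 (pre-rhotic lowering): /u/ is a high vowel immediately before /r/, so it lowers to [o]. /ubopiutuurudutod/ → ubopiutuorudutod.
Rule 2 (intervocalic spirantization): /b/ is a stop between vowels /u/ and /o/, so it spirantizes to the fricative [v]. /p/ is a stop between vowels /o/ and /i/, so it spirantizes to the fricative [f]. /t/ is a stop between vowels /u/ and /u/, so it spirantizes to the fricative [s]. /d/ is a stop between vowels /u/ and /u/, so it spirantizes to the fricative [z]. /t/ is a stop between vowels /u/ and /o/, so it spirantizes to the fricative [s]. /ubopiutuorudutod/ → uvofiusuoruzusod.
Rule 3 (post-nasal voicing): no segment meets the environment; /uvofiusuoruzusod/ is unchanged.
Rule 4 (intervocalic voicing): /f/ is a voiceless obstruent between vowels /o/ and /i/, so it voices to [v]. /s/ is a voiceless obstruent between vowels /u/ and /u/, so it voices to [z]. /s/ is a voiceless obstruent between vowels /u/ and /o/, so it voices to [z]. /uvofiusuoruzusod/ → uvoviuzuoruzuzod.
Rule 5 (final devoicing): /d/ is a voiced stop in word-final position, so it devoices to [t]. /uvoviuzuoruzuzod/ → uvoviuzuoruzuzot.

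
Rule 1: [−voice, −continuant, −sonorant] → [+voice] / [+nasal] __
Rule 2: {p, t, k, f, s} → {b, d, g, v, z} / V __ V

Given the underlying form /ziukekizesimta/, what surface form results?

ziugegizezimda

Rule 1 (post-nasal voicing): /t/ is a voiceless stop immediately after the nasal /m/, so it voices to [d]. /ziukekizesimta/ → ziukekizesimda.
Rule 2 (intervocalic voicing): /k/ is a voiceless obstruent between vowels /u/ and /e/, so it voices to [g]. /k/ is a voiceless obstruent between vowels /e/ and /i/, so it voices to [g]. /s/ is a voiceless obstruent between vowels /e/ and /i/, so it voices to [z]. /ziukekizesimda/ → ziugegizezimda.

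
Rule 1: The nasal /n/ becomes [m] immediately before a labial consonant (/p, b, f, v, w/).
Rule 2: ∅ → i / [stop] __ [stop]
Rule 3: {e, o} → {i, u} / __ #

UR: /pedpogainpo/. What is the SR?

Rule 1 (nasal place assimilation): /n/ precedes the labial consonant /p/, so it assimilates in place to [m]. /pedpogainpo/ → pedpogaimpo.
Rule 2 (stop-cluster i-epenthesis): /d/ and /p/ form a stop–stop cluster, so [i] is inserted between them. /pedpogaimpo/ → pedipogaimpo.
Rule 3 (final vowel raising): /o/ is a mid vowel in word-final position, so it raises to [u]. /pedipogaimpo/ → pedipogaimpu.

pedipogaimpu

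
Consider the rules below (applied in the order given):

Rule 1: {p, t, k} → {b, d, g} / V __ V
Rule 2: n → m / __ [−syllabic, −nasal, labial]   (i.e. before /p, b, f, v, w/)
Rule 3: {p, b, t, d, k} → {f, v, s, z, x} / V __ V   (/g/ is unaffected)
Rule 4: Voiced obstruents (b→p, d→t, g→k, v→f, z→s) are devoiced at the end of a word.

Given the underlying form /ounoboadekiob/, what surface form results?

ounovoazegiop

Rule 1 (intervocalic voicing): /k/ is a voiceless stop between vowels /e/ and /i/, so it voices to [g]. /ounoboadekiob/ → ounoboadegiob.
Rule 2 (nasal place assimilation): no segment meets the environment; /ounoboadegiob/ is unchanged.
Rule 3 (intervocalic spirantization): /b/ is a stop between vowels /o/ and /o/, so it spirantizes to the fricative [v]. /d/ is a stop between vowels /a/ and /e/, so it spirantizes to the fricative [z]. /ounoboadegiob/ → ounovoazegiob.
Rule 4 (final devoicing): /b/ is a voiced obstruent in word-final position, so it devoices to [p]. /ounovoazegiob/ → ounovoazegiop.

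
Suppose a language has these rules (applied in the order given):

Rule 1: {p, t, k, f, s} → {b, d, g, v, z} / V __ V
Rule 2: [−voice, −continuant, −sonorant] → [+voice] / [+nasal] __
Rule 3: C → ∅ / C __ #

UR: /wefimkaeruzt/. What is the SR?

Rule 1 (intervocalic voicing): /f/ is a voiceless obstruent between vowels /e/ and /i/, so it voices to [v]. /wefimkaeruzt/ → wevimkaeruzt.
Rule 2 (post-nasal voicing): /k/ is a voiceless stop immediately after the nasal /m/, so it voices to [g]. /wevimkaeruzt/ → wevimgaeruzt.
Rule 3 (final cluster simplification): /t/ is the second consonant of a word-final cluster /zt/, so it deletes. /wevimgaeruzt/ → wevimgaeruz.

wevimgaeruz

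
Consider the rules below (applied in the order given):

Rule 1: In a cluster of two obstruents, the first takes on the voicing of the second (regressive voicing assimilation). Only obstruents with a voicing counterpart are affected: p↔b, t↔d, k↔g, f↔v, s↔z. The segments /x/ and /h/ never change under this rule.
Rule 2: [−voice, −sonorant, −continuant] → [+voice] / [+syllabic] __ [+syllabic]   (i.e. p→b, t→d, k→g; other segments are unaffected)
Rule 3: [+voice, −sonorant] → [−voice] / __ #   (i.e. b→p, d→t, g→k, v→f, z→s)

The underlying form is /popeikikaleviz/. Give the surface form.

Rule 1 (regressive voicing assimilation): no segment meets the environment; /popeikikaleviz/ is unchanged.
Rule 2 (intervocalic voicing): /p/ is a voiceless stop between vowels /o/ and /e/, so it voices to [b]. /k/ is a voiceless stop between vowels /i/ and /i/, so it voices to [g]. /k/ is a voiceless stop between vowels /i/ and /a/, so it voices to [g]. /popeikikaleviz/ → pobeigigaleviz.
Rule 3 (final devoicing): /z/ is a voiced obstruent in word-final position, so it devoices to [s]. /pobeigigaleviz/ → pobeigigalevis.

pobeigigalevis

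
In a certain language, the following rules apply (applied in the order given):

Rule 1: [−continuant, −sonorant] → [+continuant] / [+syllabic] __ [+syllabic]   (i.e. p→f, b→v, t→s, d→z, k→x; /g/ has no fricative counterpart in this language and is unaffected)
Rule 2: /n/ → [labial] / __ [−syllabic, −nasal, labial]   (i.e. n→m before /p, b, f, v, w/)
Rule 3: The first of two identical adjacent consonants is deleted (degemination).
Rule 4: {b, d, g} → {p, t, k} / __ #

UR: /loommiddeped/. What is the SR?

Rule 1 (intervocalic spirantization): /p/ is a stop between vowels /e/ and /e/, so it spirantizes to the fricative [f]. /loommiddeped/ → loommiddefed.
Rule 2 (nasal place assimilation): no segment meets the environment; /loommiddefed/ is unchanged.
Rule 3 (degemination): /mm/ is a geminate; the first /m/ deletes. /dd/ is a geminate; the first /d/ deletes. /loommiddefed/ → loomidefed.
Rule 4 (final devoicing): /d/ is a voiced stop in word-final position, so it devoices to [t]. /loomidefed/ → loomidefet.

loomidefet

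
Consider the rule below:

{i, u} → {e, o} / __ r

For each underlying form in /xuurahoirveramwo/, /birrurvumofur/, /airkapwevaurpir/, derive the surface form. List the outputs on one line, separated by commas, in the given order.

xuorahoerveramwo, berrorvumofor, aerkapwevaorper

/xuurahoirveramwo/: /u/ is a high vowel immediately before /r/, so it lowers to [o]. /i/ is a high vowel immediately before /r/, so it lowers to [e]. → [xuorahoerveramwo].
/birrurvumofur/: /i/ is a high vowel immediately before /r/, so it lowers to [e]. /u/ is a high vowel immediately before /r/, so it lowers to [o]. /u/ is a high vowel immediately before /r/, so it lowers to [o]. → [berrorvumofor].
/airkapwevaurpir/: /i/ is a high vowel immediately before /r/, so it lowers to [e]. /u/ is a high vowel immediately before /r/, so it lowers to [o]. /i/ is a high vowel immediately before /r/, so it lowers to [e]. → [aerkapwevaorper].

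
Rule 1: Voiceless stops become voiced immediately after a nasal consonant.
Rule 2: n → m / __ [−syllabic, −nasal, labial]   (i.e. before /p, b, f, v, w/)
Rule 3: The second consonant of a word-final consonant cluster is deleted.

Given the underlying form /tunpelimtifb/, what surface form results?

Rule 1 (post-nasal voicing): /p/ is a voiceless stop immediately after the nasal /n/, so it voices to [b]. /t/ is a voiceless stop immediately after the nasal /m/, so it voices to [d]. /tunpelimtifb/ → tunbelimdifb.
Rule 2 (nasal place assimilation): /n/ precedes the labial consonant /b/, so it assimilates in place to [m]. /tunbelimdifb/ → tumbelimdifb.
Rule 3 (final cluster simplification): /b/ is the second consonant of a word-final cluster /fb/, so it deletes. /tumbelimdifb/ → tumbelimdif.

tumbelimdif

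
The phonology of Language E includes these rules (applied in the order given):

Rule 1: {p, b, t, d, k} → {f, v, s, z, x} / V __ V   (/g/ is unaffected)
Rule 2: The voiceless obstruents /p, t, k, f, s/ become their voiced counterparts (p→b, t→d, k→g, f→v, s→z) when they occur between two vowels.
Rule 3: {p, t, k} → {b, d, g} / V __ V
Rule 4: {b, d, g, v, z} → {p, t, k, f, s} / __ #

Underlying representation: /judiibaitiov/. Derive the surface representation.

Rule 1 (intervocalic spirantization): /d/ is a stop between vowels /u/ and /i/, so it spirantizes to the fricative [z]. /b/ is a stop between vowels /i/ and /a/, so it spirantizes to the fricative [v]. /t/ is a stop between vowels /i/ and /i/, so it spirantizes to the fricative [s]. /judiibaitiov/ → juziivaisiov.
Rule 2 (intervocalic voicing): /s/ is a voiceless obstruent between vowels /i/ and /i/, so it voices to [z]. /juziivaisiov/ → juziivaiziov.
Rule 3 (intervocalic voicing): no segment meets the environment; /juziivaiziov/ is unchanged.
Rule 4 (final devoicing): /v/ is a voiced obstruent in word-final position, so it devoices to [f]. /juziivaiziov/ → juziivaiziof.

juziivaiziof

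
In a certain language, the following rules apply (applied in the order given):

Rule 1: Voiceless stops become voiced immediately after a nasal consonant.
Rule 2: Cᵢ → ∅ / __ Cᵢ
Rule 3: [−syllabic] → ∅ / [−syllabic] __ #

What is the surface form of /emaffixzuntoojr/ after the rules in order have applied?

emafixzundooj

Rule 1 (post-nasal voicing): /t/ is a voiceless stop immediately after the nasal /n/, so it voices to [d]. /emaffixzuntoojr/ → emaffixzundoojr.
Rule 2 (degemination): /ff/ is a geminate; the first /f/ deletes. /emaffixzundoojr/ → emafixzundoojr.
Rule 3 (final cluster simplification): /r/ is the second consonant of a word-final cluster /jr/, so it deletes. /emafixzundoojr/ → emafixzundooj.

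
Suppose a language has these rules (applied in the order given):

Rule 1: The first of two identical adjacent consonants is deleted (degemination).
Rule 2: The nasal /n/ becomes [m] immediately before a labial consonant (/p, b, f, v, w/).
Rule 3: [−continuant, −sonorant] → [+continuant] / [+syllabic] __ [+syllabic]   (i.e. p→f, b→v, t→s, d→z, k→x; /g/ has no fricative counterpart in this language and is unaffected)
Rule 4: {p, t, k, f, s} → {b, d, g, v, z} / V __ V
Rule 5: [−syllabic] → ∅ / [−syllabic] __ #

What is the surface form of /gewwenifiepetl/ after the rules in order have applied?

Rule 1 (degemination): /ww/ is a geminate; the first /w/ deletes. /gewwenifiepetl/ → gewenifiepetl.
Rule 2 (nasal place assimilation): no segment meets the environment; /gewenifiepetl/ is unchanged.
Rule 3 (intervocalic spirantization): /p/ is a stop between vowels /e/ and /e/, so it spirantizes to the fricative [f]. /gewenifiepetl/ → gewenifiefetl.
Rule 4 (intervocalic voicing): /f/ is a voiceless obstruent between vowels /i/ and /i/, so it voices to [v]. /f/ is a voiceless obstruent between vowels /e/ and /e/, so it voices to [v]. /gewenifiefetl/ → gewenivievetl.
Rule 5 (final cluster simplification): /l/ is the second consonant of a word-final cluster /tl/, so it deletes. /gewenivievetl/ → gewenivievet.

gewenivievet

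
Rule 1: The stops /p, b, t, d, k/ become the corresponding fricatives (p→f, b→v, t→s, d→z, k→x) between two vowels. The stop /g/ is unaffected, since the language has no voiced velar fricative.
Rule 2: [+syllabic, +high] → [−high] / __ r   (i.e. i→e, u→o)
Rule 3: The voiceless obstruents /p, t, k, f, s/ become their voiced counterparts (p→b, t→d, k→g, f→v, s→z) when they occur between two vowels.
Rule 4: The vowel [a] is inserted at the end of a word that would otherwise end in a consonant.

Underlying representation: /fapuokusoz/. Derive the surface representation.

favuoxuzoza

Rule 1 (intervocalic spirantization): /p/ is a stop between vowels /a/ and /u/, so it spirantizes to the fricative [f]. /k/ is a stop between vowels /o/ and /u/, so it spirantizes to the fricative [x]. /fapuokusoz/ → fafuoxusoz.
Rule 2 (pre-rhotic lowering): no segment meets the environment; /fafuoxusoz/ is unchanged.
Rule 3 (intervocalic voicing): /f/ is a voiceless obstruent between vowels /a/ and /u/, so it voices to [v]. /s/ is a voiceless obstruent between vowels /u/ and /o/, so it voices to [z]. /fafuoxusoz/ → favuoxuzoz.
Rule 4 (final a-epenthesis): the form ends in the consonant /z/, so [a] is inserted word-finally. /favuoxuzoz/ → favuoxuzoza.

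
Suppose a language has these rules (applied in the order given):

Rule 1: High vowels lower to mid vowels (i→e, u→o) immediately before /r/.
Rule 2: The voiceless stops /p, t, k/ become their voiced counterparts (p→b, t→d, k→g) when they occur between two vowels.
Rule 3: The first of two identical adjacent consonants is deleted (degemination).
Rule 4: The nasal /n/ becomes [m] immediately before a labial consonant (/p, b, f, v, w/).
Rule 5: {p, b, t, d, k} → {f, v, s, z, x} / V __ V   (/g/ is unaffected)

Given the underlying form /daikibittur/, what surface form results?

daigivisor

Rule 1 (pre-rhotic lowering): /u/ is a high vowel immediately before /r/, so it lowers to [o]. /daikibittur/ → daikibittor.
Rule 2 (intervocalic voicing): /k/ is a voiceless stop between vowels /i/ and /i/, so it voices to [g]. /daikibittor/ → daigibittor.
Rule 3 (degemination): /tt/ is a geminate; the first /t/ deletes. /daigibittor/ → daigibitor.
Rule 4 (nasal place assimilation): no segment meets the environment; /daigibitor/ is unchanged.
Rule 5 (intervocalic spirantization): /b/ is a stop between vowels /i/ and /i/, so it spirantizes to the fricative [v]. /t/ is a stop between vowels /i/ and /o/, so it spirantizes to the fricative [s]. /daigibitor/ → daigivisor.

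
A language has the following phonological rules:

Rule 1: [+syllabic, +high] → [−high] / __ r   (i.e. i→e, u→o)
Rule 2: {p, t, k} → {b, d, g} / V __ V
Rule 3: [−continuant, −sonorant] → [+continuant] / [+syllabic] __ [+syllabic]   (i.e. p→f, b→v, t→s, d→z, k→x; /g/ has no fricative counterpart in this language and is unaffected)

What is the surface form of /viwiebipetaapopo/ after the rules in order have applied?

viwievivezaavovo

Rule 1 (pre-rhotic lowering): no segment meets the environment; /viwiebipetaapopo/ is unchanged.
Rule 2 (intervocalic voicing): /p/ is a voiceless stop between vowels /i/ and /e/, so it voices to [b]. /t/ is a voiceless stop between vowels /e/ and /a/, so it voices to [d]. /p/ is a voiceless stop between vowels /a/ and /o/, so it voices to [b]. /p/ is a voiceless stop between vowels /o/ and /o/, so it voices to [b]. /viwiebipetaapopo/ → viwiebibedaabobo.
Rule 3 (intervocalic spirantization): /b/ is a stop between vowels /e/ and /i/, so it spirantizes to the fricative [v]. /b/ is a stop between vowels /i/ and /e/, so it spirantizes to the fricative [v]. /d/ is a stop between vowels /e/ and /a/, so it spirantizes to the fricative [z]. /b/ is a stop between vowels /a/ and /o/, so it spirantizes to the fricative [v]. /b/ is a stop between vowels /o/ and /o/, so it spirantizes to the fricative [v]. /viwiebibedaabobo/ → viwievivezaavovo.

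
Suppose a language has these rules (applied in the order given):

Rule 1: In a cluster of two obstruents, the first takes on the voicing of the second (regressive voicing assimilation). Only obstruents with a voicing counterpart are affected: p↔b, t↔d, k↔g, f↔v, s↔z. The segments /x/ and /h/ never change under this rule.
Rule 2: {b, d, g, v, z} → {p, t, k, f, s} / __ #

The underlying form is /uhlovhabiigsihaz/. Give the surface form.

uhlofhabiiksihas

Rule 1 (regressive voicing assimilation): /v/ precedes the voiceless obstruent /h/, so it devoices to [f] by assimilation. /g/ precedes the voiceless obstruent /s/, so it devoices to [k] by assimilation. /uhlovhabiigsihaz/ → uhlofhabiiksihaz.
Rule 2 (final devoicing): /z/ is a voiced obstruent in word-final position, so it devoices to [s]. /uhlofhabiiksihaz/ → uhlofhabiiksihas.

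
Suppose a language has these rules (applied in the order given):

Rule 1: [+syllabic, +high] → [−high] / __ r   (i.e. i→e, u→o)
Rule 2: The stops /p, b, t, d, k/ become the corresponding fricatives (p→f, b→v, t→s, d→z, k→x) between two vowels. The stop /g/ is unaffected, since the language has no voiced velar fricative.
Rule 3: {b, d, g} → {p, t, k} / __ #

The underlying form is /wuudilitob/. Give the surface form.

wuuzilisop

Rule 1 (pre-rhotic lowering): no segment meets the environment; /wuudilitob/ is unchanged.
Rule 2 (intervocalic spirantization): /d/ is a stop between vowels /u/ and /i/, so it spirantizes to the fricative [z]. /t/ is a stop between vowels /i/ and /o/, so it spirantizes to the fricative [s]. /wuudilitob/ → wuuzilisob.
Rule 3 (final devoicing): /b/ is a voiced stop in word-final position, so it devoices to [p]. /wuuzilisob/ → wuuzilisop.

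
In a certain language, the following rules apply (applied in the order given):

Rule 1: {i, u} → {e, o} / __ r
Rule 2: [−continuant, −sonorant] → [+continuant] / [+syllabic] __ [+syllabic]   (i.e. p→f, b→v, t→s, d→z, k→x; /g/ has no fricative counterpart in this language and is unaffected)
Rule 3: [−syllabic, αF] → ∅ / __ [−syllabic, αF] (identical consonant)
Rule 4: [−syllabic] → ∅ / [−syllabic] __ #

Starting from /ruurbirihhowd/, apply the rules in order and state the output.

ruorberihow

Rule 1 (pre-rhotic lowering): /u/ is a high vowel immediately before /r/, so it lowers to [o]. /i/ is a high vowel immediately before /r/, so it lowers to [e]. /ruurbirihhowd/ → ruorberihhowd.
Rule 2 (intervocalic spirantization): no segment meets the environment; /ruorberihhowd/ is unchanged.
Rule 3 (degemination): /hh/ is a geminate; the first /h/ deletes. /ruorberihhowd/ → ruorberihowd.
Rule 4 (final cluster simplification): /d/ is the second consonant of a word-final cluster /wd/, so it deletes. /ruorberihowd/ → ruorberihow.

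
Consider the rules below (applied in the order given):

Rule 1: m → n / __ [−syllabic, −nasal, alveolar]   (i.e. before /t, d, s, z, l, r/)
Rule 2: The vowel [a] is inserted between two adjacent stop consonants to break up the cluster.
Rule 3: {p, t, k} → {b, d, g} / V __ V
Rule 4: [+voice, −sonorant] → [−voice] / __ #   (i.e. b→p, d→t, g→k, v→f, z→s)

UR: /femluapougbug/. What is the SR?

fenluabougabuk

Rule 1 (nasal place assimilation): /m/ precedes the alveolar consonant /l/, so it assimilates in place to [n]. /femluapougbug/ → fenluapougbug.
Rule 2 (stop-cluster a-epenthesis): /g/ and /b/ form a stop–stop cluster, so [a] is inserted between them. /fenluapougbug/ → fenluapougabug.
Rule 3 (intervocalic voicing): /p/ is a voiceless stop between vowels /a/ and /o/, so it voices to [b]. /fenluapougabug/ → fenluabougabug.
Rule 4 (final devoicing): /g/ is a voiced obstruent in word-final position, so it devoices to [k]. /fenluabougabug/ → fenluabougabuk.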